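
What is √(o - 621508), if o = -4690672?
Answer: 2*I*√1328045 ≈ 2304.8*I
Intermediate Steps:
√(o - 621508) = √(-4690672 - 621508) = √(-5312180) = 2*I*√1328045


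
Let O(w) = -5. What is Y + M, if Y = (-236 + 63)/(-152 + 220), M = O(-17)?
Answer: -513/68 ≈ -7.5441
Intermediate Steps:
M = -5
Y = -173/68 ≈ -2.5441
Y + M = -173/68 - 5 = -513/68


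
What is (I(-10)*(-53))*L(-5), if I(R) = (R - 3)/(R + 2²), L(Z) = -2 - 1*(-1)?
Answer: 689/6 ≈ 114.83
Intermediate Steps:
L(Z) = -1 (L(Z) = -2 + 1 = -1)
I(R) = (-3 + R)/(4 + R) (I(R) = (-3 + R)/(R + 4) = (-3 + R)/(4 + R))
(I(-10)*(-53))*L(-5) = (((-3 - 10)/(4 - 10))*(-53))*(-1) = ((-13/(-6))*(-53))*(-1) = (-⅙*(-13)*(-53))*(-1) = ((13/6)*(-53))*(-1) = -689/6*(-1) = 689/6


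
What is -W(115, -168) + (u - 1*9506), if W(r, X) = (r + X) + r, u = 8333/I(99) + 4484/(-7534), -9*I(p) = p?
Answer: -427884289/41437 ≈ -10326.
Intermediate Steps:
I(p) = -p/9
u = -31415073/41437 (u = 8333/((-⅑*99)) + 4484/(-7534) = 8333/(-11) + 4484*(-1/7534) = 8333*(-1/11) - 2242/3767 = -8333/11 - 2242/3767 = -31415073/41437 ≈ -758.14)
W(r, X) = X + 2*r (W(r, X) = (X + r) + r = X + 2*r)
-W(115, -168) + (u - 1*9506) = -(-168 + 2*115) + (-31415073/41437 - 1*9506) = -(-168 + 230) + (-31415073/41437 - 9506) = -1*62 - 425315195/41437 = -62 - 425315195/41437 = -427884289/41437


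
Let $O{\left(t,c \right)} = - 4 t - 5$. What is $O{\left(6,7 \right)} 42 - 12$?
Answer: $-1230$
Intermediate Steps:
$O{\left(t,c \right)} = -5 - 4 t$
$O{\left(6,7 \right)} 42 - 12 = \left(-5 - 24\right) 42 - 12 = \left(-29\right) 42 - 12 = -1218 - 12 = -1230$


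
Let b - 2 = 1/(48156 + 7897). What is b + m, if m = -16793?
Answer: -941185922/56053 ≈ -16791.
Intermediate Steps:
b = 112107/56053 (b = 2 + 1/(48156 + 7897) = 2 + 1/56053 = 112107/56053 ≈ 2.0000)
b + m = 112107/56053 - 16793 = -941185922/56053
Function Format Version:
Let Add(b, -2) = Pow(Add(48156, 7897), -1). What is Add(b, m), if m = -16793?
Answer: Rational(-941185922, 56053) ≈ -16791.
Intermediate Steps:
b = Rational(112107, 56053) (b = Add(2, Pow(Add(48156, 7897), -1)) = Add(2, Pow(56053, -1)) = Add(2, Rational(1, 56053)) = Rational(112107, 56053) ≈ 2.0000)
Add(b, m) = Add(Rational(112107, 56053), -16793) = Rational(-941185922, 56053)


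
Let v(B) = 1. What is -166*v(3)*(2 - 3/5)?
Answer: -1162/5 ≈ -232.40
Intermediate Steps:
-166*v(3)*(2 - 3/5) = -166*(2 - 3/5) = -166*7/5 = -1162/5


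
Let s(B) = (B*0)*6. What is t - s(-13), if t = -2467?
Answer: -2467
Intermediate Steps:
s(B) = 0 (s(B) = 0*6 = 0)
t - s(-13) = -2467 - 1*0 = -2467 + 0 = -2467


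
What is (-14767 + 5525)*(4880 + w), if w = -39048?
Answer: 315780656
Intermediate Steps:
(-14767 + 5525)*(4880 + w) = (-14767 + 5525)*(4880 - 39048) = -9242*(-34168) = 315780656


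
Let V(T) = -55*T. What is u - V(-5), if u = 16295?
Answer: 16020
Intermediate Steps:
u - V(-5) = 16295 - (-55)*(-5) = 16295 - 1*275 = 16295 - 275 = 16020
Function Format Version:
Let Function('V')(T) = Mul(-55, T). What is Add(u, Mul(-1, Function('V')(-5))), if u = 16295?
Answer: 16020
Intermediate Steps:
Add(u, Mul(-1, Function('V')(-5))) = Add(16295, Mul(-1, Mul(-55, -5))) = Add(16295, Mul(-1, 275)) = Add(16295, -275) = 16020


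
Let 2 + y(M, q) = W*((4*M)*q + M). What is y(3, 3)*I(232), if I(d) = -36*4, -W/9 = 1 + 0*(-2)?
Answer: 50832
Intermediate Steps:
W = -9 (W = -9*(1 + 0*(-2)) = -9*(1 + 0) = -9*1 = -9)
I(d) = -144
y(M, q) = -2 - 9*M - 36*M*q (y(M, q) = -2 - 9*((4*M)*q + M) = -2 - 9*(4*M*q + M) = -2 - 9*(M + 4*M*q) = -2 + (-9*M - 36*M*q) = -2 - 9*M - 36*M*q)
y(3, 3)*I(232) = (-2 - 9*3 - 36*3*3)*(-144) = (-2 - 27 - 324)*(-144) = -353*(-144) = 50832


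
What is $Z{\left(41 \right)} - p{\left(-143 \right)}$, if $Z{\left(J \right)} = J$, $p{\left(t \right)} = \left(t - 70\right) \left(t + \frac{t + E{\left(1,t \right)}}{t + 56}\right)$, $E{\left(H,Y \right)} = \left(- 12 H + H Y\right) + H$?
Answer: $- \frac{861035}{29} \approx -29691.0$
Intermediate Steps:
$E{\left(H,Y \right)} = - 11 H + H Y$
$p{\left(t \right)} = \left(-70 + t\right) \left(t + \frac{-11 + 2 t}{56 + t}\right)$ ($p{\left(t \right)} = \left(t - 70\right) \left(t + \frac{t + 1 \left(-11 + t\right)}{t + 56}\right) = \left(-70 + t\right) \left(t + \frac{t + \left(-11 + t\right)}{56 + t}\right) = \left(-70 + t\right) \left(t + \frac{-11 + 2 t}{56 + t}\right)$)
$Z{\left(41 \right)} - p{\left(-143 \right)} = 41 - \frac{770 + \left(-143\right)^{3} - -582153 - 12 \left(-143\right)^{2}}{56 - 143} = 41 - \frac{770 - 2924207 + 582153 - 245388}{-87} = 41 - - \frac{770 - 2924207 + 582153 - 245388}{87} = 41 - \left(- \frac{1}{87}\right) \left(-2586672\right) = 41 - \frac{862224}{29} = - \frac{861035}{29}$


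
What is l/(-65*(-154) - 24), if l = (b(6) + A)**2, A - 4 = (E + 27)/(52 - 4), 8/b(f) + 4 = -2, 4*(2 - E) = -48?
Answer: 28561/23007744 ≈ 0.0012414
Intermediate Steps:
E = 14 (E = 2 - 1/4*(-48) = 2 + 12 = 14)
b(f) = -4/3 (b(f) = 8/(-4 - 2) = 8/(-6) = 8*(-1/6) = -4/3)
A = 233/48 (A = 4 + (14 + 27)/(52 - 4) = 4 + 41/48 = 233/48 ≈ 4.8542)
l = 28561/2304 (l = (-4/3 + 233/48)**2 = (169/48)**2 = 28561/2304 ≈ 12.396)
l/(-65*(-154) - 24) = 28561/(2304*(-65*(-154) - 24)) = 28561/(2304*(10010 - 24)) = (28561/2304)/9986 = (28561/2304)*(1/9986) = 28561/23007744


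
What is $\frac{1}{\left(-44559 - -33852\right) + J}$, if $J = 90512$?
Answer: $\frac{1}{79805} \approx 1.2531 \cdot 10^{-5}$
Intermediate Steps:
$\frac{1}{\left(-44559 - -33852\right) + J} = \frac{1}{\left(-44559 - -33852\right) + 90512} = \frac{1}{\left(-44559 + 33852\right) + 90512} = \frac{1}{-10707 + 90512} = \frac{1}{79805}$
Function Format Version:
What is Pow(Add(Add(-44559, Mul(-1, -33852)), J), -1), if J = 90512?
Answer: Rational(1, 79805) ≈ 1.2531e-5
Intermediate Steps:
Pow(Add(Add(-44559, Mul(-1, -33852)), J), -1) = Pow(Add(Add(-44559, Mul(-1, -33852)), 90512), -1) = Pow(Add(Add(-44559, 33852), 90512), -1) = Pow(Add(-10707, 90512), -1) = Pow(79805, -1) = Rational(1, 79805)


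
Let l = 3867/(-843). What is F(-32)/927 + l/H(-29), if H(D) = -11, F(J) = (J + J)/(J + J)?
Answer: 1197994/2865357 ≈ 0.41810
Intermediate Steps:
F(J) = 1 (F(J) = (2*J)/((2*J)) = (2*J)*(1/(2*J)) = 1)
l = -1289/281 (l = 3867*(-1/843) = -1289/281 ≈ -4.5872)
F(-32)/927 + l/H(-29) = 1/927 - 1289/281/(-11) = 1*(1/927) - 1289/281*(-1/11) = 1/927 + 1289/3091 = 1197994/2865357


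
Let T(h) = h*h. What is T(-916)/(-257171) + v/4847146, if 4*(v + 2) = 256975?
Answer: -16202023276347/4986181535864 ≈ -3.2494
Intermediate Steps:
T(h) = h²
v = 256967/4 (v = -2 + (¼)*256975 = -2 + 256975/4 = 256967/4 ≈ 64242.)
T(-916)/(-257171) + v/4847146 = (-916)²/(-257171) + (256967/4)/4847146 = 839056*(-1/257171) + (256967/4)*(1/4847146) = -839056/257171 + 256967/19388584 = -16202023276347/4986181535864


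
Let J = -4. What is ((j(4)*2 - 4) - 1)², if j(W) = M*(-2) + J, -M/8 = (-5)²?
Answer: 619369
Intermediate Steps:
M = -200 (M = -8*(-5)² = -8*25 = -200)
j(W) = 396 (j(W) = -200*(-2) - 4 = 400 - 4 = 396)
((j(4)*2 - 4) - 1)² = ((396*2 - 4) - 1)² = ((792 - 4) - 1)² = (788 - 1)² = 787² = 619369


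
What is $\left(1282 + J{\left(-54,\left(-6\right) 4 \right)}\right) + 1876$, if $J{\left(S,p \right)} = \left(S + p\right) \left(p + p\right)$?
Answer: $6902$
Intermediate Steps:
$J{\left(S,p \right)} = 2 p \left(S + p\right)$ ($J{\left(S,p \right)} = \left(S + p\right) 2 p = 2 p \left(S + p\right)$)
$\left(1282 + J{\left(-54,\left(-6\right) 4 \right)}\right) + 1876 = \left(1282 + 2 \left(\left(-6\right) 4\right) \left(-54 - 24\right)\right) + 1876 = \left(1282 + 2 \left(-24\right) \left(-54 - 24\right)\right) + 1876 = \left(1282 + 2 \left(-24\right) \left(-78\right)\right) + 1876 = \left(1282 + 3744\right) + 1876 = 5026 + 1876 = 6902$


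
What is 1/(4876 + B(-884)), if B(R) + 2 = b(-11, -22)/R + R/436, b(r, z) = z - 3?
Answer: 96356/469446505 ≈ 0.00020525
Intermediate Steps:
b(r, z) = -3 + z
B(R) = -2 - 25/R + R/436 (B(R) = -2 + ((-3 - 22)/R + R/436) = -2 + (-25/R + R*(1/436)) = -2 + (-25/R + R/436) = -2 - 25/R + R/436)
1/(4876 + B(-884)) = 1/(4876 + (-2 - 25/(-884) + (1/436)*(-884))) = 1/(4876 + (-2 - 25*(-1/884) - 221/109)) = 1/(4876 + (-2 + 25/884 - 221/109)) = 1/(4876 - 385351/96356) = 1/(469446505/96356) = 96356/469446505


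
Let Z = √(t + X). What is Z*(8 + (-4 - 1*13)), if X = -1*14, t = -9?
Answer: -9*I*√23 ≈ -43.162*I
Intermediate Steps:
X = -14
Z = I*√23 (Z = √(-9 - 14) = √(-23) = I*√23 ≈ 4.7958*I)
Z*(8 + (-4 - 1*13)) = (I*√23)*(8 + (-4 - 1*13)) = (I*√23)*(8 + (-4 - 13)) = (I*√23)*(8 - 17) = (I*√23)*(-9) = -9*I*√23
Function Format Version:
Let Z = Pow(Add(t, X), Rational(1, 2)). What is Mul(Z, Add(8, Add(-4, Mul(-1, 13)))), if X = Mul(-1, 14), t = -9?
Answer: Mul(-9, I, Pow(23, Rational(1, 2))) ≈ Mul(-43.162, I)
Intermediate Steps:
X = -14
Z = Mul(I, Pow(23, Rational(1, 2))) (Z = Pow(Add(-9, -14), Rational(1, 2)) = Pow(-23, Rational(1, 2)) = Mul(I, Pow(23, Rational(1, 2))) ≈ Mul(4.7958, I))
Mul(Z, Add(8, Add(-4, Mul(-1, 13)))) = Mul(Mul(I, Pow(23, Rational(1, 2))), Add(8, Add(-4, Mul(-1, 13)))) = Mul(Mul(I, Pow(23, Rational(1, 2))), Add(8, Add(-4, -13))) = Mul(Mul(I, Pow(23, Rational(1, 2))), Add(8, -17)) = Mul(Mul(I, Pow(23, Rational(1, 2))), -9) = Mul(-9, I, Pow(23, Rational(1, 2)))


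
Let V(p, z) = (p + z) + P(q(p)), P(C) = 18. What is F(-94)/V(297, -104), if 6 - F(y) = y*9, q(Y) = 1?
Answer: 852/211 ≈ 4.0379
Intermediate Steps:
F(y) = 6 - 9*y (F(y) = 6 - y*9 = 6 - 9*y)
V(p, z) = 18 + p + z (V(p, z) = (p + z) + 18 = 18 + p + z)
F(-94)/V(297, -104) = (6 - 9*(-94))/(18 + 297 - 104) = (6 + 846)/211 = 852*(1/211) = 852/211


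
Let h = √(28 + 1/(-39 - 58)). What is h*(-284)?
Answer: -284*√263355/97 ≈ -1502.5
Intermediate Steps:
h = √263355/97 (h = √(28 + 1/(-97)) = √(28 - 1/97) = √(2715/97) = √263355/97 ≈ 5.2905)
h*(-284) = (√263355/97)*(-284) = -284*√263355/97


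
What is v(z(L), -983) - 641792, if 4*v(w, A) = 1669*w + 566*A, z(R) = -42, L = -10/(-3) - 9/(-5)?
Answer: -798411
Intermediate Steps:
L = 77/15 (L = -10*(-1/3) - 9*(-1/5) = 10/3 + 9/5 = 77/15 ≈ 5.1333)
v(w, A) = 283*A/2 + 1669*w/4 (v(w, A) = (1669*w + 566*A)/4 = (566*A + 1669*w)/4 = 283*A/2 + 1669*w/4)
v(z(L), -983) - 641792 = ((283/2)*(-983) + (1669/4)*(-42)) - 641792 = (-278189/2 - 35049/2) - 641792 = -156619 - 641792 = -798411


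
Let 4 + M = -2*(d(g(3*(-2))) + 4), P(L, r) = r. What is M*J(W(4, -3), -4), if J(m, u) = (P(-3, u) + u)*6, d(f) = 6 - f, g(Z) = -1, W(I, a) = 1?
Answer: 1248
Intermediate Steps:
J(m, u) = 12*u (J(m, u) = (u + u)*6 = (2*u)*6 = 12*u)
M = -26 (M = -4 - 2*((6 - 1*(-1)) + 4) = -4 - 2*((6 + 1) + 4) = -4 - 2*(7 + 4) = -4 - 2*11 = -4 - 22 = -26)
M*J(W(4, -3), -4) = -312*(-4) = -26*(-48) = 1248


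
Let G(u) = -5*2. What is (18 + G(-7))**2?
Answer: 64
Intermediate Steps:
G(u) = -10
(18 + G(-7))**2 = (18 - 10)**2 = 8**2 = 64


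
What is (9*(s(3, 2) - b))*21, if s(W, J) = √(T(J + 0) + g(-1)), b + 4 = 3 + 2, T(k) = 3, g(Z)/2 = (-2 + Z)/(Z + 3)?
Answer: -189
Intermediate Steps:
g(Z) = 2*(-2 + Z)/(3 + Z) (g(Z) = 2*((-2 + Z)/(Z + 3)) = 2*((-2 + Z)/(3 + Z)) = 2*(-2 + Z)/(3 + Z))
b = 1 (b = -4 + (3 + 2) = -4 + 5 = 1)
s(W, J) = 0 (s(W, J) = √(3 + 2*(-2 - 1)/(3 - 1)) = √(3 + 2*(-3)/2) = √(3 + 2*(½)*(-3)) = √(3 - 3) = √0 = 0)
(9*(s(3, 2) - b))*21 = (9*(0 - 1*1))*21 = (9*(0 - 1))*21 = (9*(-1))*21 = -9*21 = -189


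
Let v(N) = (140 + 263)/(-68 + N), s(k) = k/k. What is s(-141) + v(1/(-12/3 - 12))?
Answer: -5359/1089 ≈ -4.9210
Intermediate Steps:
s(k) = 1
v(N) = 403/(-68 + N)
s(-141) + v(1/(-12/3 - 12)) = 1 + 403/(-68 + 1/(-12/3 - 12)) = 1 + 403/(-68 + 1/(-2*2 - 12)) = 1 + 403/(-68 + 1/(-4 - 12)) = 1 + 403/(-68 + 1/(-16)) = 1 + 403/(-68 - 1/16) = 1 + 403/(-1089/16) = 1 + 403*(-16/1089) = 1 - 6448/1089 = -5359/1089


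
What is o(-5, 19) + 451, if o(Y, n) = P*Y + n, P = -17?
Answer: 555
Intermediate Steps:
o(Y, n) = n - 17*Y (o(Y, n) = -17*Y + n = n - 17*Y)
o(-5, 19) + 451 = (19 - 17*(-5)) + 451 = (19 + 85) + 451 = 104 + 451 = 555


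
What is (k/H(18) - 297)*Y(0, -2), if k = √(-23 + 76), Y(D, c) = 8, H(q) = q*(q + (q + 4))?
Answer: -2376 + √53/90 ≈ -2375.9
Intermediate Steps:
H(q) = q*(4 + 2*q) (H(q) = q*(q + (4 + q)) = q*(4 + 2*q))
k = √53 ≈ 7.2801
(k/H(18) - 297)*Y(0, -2) = (√53/((2*18*(2 + 18))) - 297)*8 = (√53/((2*18*20)) - 297)*8 = (√53/720 - 297)*8 = (-297 + √53/720)*8 = -2376 + √53/90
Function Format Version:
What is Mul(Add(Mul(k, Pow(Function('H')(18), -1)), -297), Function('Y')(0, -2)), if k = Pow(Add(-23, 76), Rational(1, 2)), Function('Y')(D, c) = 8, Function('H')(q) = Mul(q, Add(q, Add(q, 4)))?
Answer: Add(-2376, Mul(Rational(1, 90), Pow(53, Rational(1, 2)))) ≈ -2375.9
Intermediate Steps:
Function('H')(q) = Mul(q, Add(4, Mul(2, q))) (Function('H')(q) = Mul(q, Add(q, Add(4, q))) = Mul(q, Add(4, Mul(2, q))))
k = Pow(53, Rational(1, 2)) ≈ 7.2801
Mul(Add(Mul(k, Pow(Function('H')(18), -1)), -297), Function('Y')(0, -2)) = Mul(Add(Mul(Pow(53, Rational(1, 2)), Pow(Mul(2, 18, Add(2, 18)), -1)), -297), 8) = Mul(Add(Mul(Pow(53, Rational(1, 2)), Pow(Mul(2, 18, 20), -1)), -297), 8) = Mul(Add(Mul(Pow(53, Rational(1, 2)), Pow(720, -1)), -297), 8) = Mul(Add(Mul(Pow(53, Rational(1, 2)), Rational(1, 720)), -297), 8) = Mul(Add(Mul(Rational(1, 720), Pow(53, Rational(1, 2))), -297), 8) = Mul(Add(-297, Mul(Rational(1, 720), Pow(53, Rational(1, 2)))), 8) = Add(-2376, Mul(Rational(1, 90), Pow(53, Rational(1, 2))))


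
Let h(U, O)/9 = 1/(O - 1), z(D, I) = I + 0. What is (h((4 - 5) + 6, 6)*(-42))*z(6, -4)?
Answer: 1512/5 ≈ 302.40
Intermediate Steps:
z(D, I) = I
h(U, O) = 9/(-1 + O) (h(U, O) = 9/(O - 1) = 9/(-1 + O))
(h((4 - 5) + 6, 6)*(-42))*z(6, -4) = ((9/(-1 + 6))*(-42))*(-4) = ((9/5)*(-42))*(-4) = -378/5*(-4) = 1512/5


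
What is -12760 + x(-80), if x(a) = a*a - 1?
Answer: -6361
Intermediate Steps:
x(a) = -1 + a**2 (x(a) = a**2 - 1 = -1 + a**2)
-12760 + x(-80) = -12760 + (-1 + (-80)**2) = -12760 + (-1 + 6400) = -12760 + 6399 = -6361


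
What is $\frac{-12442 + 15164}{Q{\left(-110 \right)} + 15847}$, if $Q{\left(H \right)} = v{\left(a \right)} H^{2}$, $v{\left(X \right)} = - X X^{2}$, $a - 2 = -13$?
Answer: $\frac{2722}{16120947} \approx 0.00016885$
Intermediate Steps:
$a = -11$ ($a = 2 - 13 = -11$)
$v{\left(X \right)} = - X^{3}$
$Q{\left(H \right)} = 1331 H^{2}$ ($Q{\left(H \right)} = - \left(-11\right)^{3} H^{2} = \left(-1\right) \left(-1331\right) H^{2} = 1331 H^{2}$)
$\frac{-12442 + 15164}{Q{\left(-110 \right)} + 15847} = \frac{-12442 + 15164}{1331 \left(-110\right)^{2} + 15847} = \frac{2722}{1331 \cdot 12100 + 15847} = \frac{2722}{16105100 + 15847} = \frac{2722}{16120947}$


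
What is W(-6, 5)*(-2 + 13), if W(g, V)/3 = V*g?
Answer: -990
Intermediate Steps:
W(g, V) = 3*V*g (W(g, V) = 3*(V*g) = 3*V*g)
W(-6, 5)*(-2 + 13) = (3*5*(-6))*(-2 + 13) = -90*11 = -990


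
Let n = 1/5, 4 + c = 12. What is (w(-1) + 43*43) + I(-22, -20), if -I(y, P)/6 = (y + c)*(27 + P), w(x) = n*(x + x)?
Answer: 12183/5 ≈ 2436.6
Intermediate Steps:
c = 8 (c = -4 + 12 = 8)
n = 1/5 ≈ 0.20000
w(x) = 2*x/5 (w(x) = (x + x)/5 = (2*x)/5 = 2*x/5)
I(y, P) = -6*(8 + y)*(27 + P) (I(y, P) = -6*(y + 8)*(27 + P) = -6*(8 + y)*(27 + P))
(w(-1) + 43*43) + I(-22, -20) = ((2/5)*(-1) + 43*43) + (-1296 - 162*(-22) - 48*(-20) - 6*(-20)*(-22)) = (-2/5 + 1849) + (-1296 + 3564 + 960 - 2640) = 9243/5 + 588 = 12183/5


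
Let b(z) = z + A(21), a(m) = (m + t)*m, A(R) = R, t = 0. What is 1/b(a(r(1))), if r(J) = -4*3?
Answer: 1/165 ≈ 0.0060606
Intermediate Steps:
r(J) = -12
a(m) = m**2 (a(m) = (m + 0)*m = m*m = m**2)
b(z) = 21 + z (b(z) = z + 21 = 21 + z)
1/b(a(r(1))) = 1/(21 + (-12)**2) = 1/(21 + 144) = 1/165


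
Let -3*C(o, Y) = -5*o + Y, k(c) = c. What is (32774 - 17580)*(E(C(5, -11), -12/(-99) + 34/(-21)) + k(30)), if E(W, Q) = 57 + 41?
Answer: 1944832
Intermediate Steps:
C(o, Y) = -Y/3 + 5*o/3 (C(o, Y) = -(-5*o + Y)/3 = -(Y - 5*o)/3 = -Y/3 + 5*o/3)
E(W, Q) = 98
(32774 - 17580)*(E(C(5, -11), -12/(-99) + 34/(-21)) + k(30)) = (32774 - 17580)*(98 + 30) = 15194*128 = 1944832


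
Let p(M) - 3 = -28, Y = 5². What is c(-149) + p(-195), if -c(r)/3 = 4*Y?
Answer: -325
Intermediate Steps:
Y = 25
p(M) = -25 (p(M) = 3 - 28 = -25)
c(r) = -300 (c(r) = -12*25 = -3*100 = -300)
c(-149) + p(-195) = -300 - 25 = -325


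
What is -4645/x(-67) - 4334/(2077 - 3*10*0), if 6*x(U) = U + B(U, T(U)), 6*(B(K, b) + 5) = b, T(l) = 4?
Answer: 86365247/222239 ≈ 388.61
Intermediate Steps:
B(K, b) = -5 + b/6
x(U) = -13/18 + U/6 (x(U) = (U + (-5 + (1/6)*4))/6 = (U + (-5 + 2/3))/6 = (U - 13/3)/6 = (-13/3 + U)/6 = -13/18 + U/6)
-4645/x(-67) - 4334/(2077 - 3*10*0) = -4645/(-13/18 + (1/6)*(-67)) - 4334/(2077 - 3*10*0) = -4645/(-13/18 - 67/6) - 4334/(2077 - 30*0) = -4645/(-107/9) - 4334/(2077 - 1*0) = -4645*(-9/107) - 4334/(2077 + 0) = 41805/107 - 4334/2077 = 86365247/222239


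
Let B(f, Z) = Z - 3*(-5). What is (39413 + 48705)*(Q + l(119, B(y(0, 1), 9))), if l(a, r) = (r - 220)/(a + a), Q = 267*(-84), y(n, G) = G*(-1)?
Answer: -33598512220/17 ≈ -1.9764e+9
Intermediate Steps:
y(n, G) = -G
Q = -22428
B(f, Z) = 15 + Z (B(f, Z) = Z + 15 = 15 + Z)
l(a, r) = (-220 + r)/(2*a) (l(a, r) = (-220 + r)/((2*a)) = (-220 + r)*(1/(2*a)) = (-220 + r)/(2*a))
(39413 + 48705)*(Q + l(119, B(y(0, 1), 9))) = (39413 + 48705)*(-22428 + (1/2)*(-220 + (15 + 9))/119) = 88118*(-22428 + (1/2)*(1/119)*(-220 + 24)) = 88118*(-22428 + (1/2)*(1/119)*(-196)) = 88118*(-22428 - 14/17) = 88118*(-381290/17) = -33598512220/17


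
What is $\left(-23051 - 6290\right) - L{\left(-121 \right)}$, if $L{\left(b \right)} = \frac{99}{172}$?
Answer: $- \frac{5046751}{172} \approx -29342.0$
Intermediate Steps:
$L{\left(b \right)} = \frac{99}{172}$ ($L{\left(b \right)} = 99 \cdot \frac{1}{172} = \frac{99}{172}$)
$\left(-23051 - 6290\right) - L{\left(-121 \right)} = \left(-23051 - 6290\right) - \frac{99}{172} = -29341 - \frac{99}{172} = - \frac{5046751}{172}$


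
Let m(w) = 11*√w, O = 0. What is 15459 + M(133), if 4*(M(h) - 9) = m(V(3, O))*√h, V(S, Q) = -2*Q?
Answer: 15468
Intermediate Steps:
M(h) = 9 (M(h) = 9 + ((11*√(-2*0))*√h)/4 = 9 + ((11*√0)*√h)/4 = 9 + ((11*0)*√h)/4 = 9 + (0*√h)/4 = 9 + (¼)*0 = 9 + 0 = 9)
15459 + M(133) = 15459 + 9 = 15468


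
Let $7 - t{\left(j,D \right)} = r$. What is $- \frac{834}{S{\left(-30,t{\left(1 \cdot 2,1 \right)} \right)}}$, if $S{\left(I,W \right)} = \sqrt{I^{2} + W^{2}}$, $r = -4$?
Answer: $- \frac{834 \sqrt{1021}}{1021} \approx -26.101$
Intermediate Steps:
$t{\left(j,D \right)} = 11$ ($t{\left(j,D \right)} = 7 - -4 = 7 + 4 = 11$)
$- \frac{834}{S{\left(-30,t{\left(1 \cdot 2,1 \right)} \right)}} = - \frac{834}{\sqrt{\left(-30\right)^{2} + 11^{2}}} = - \frac{834}{\sqrt{900 + 121}} = - \frac{834}{\sqrt{1021}} = - 834 \frac{\sqrt{1021}}{1021} = - \frac{834 \sqrt{1021}}{1021}$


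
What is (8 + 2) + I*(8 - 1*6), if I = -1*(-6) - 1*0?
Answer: 22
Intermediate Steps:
I = 6 (I = 6 + 0 = 6)
(8 + 2) + I*(8 - 1*6) = (8 + 2) + 6*(8 - 1*6) = 10 + 6*(8 - 6) = 10 + 6*2 = 10 + 12 = 22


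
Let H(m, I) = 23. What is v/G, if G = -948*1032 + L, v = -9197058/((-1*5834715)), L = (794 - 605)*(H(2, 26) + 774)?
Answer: -3065686/1609803703215 ≈ -1.9044e-6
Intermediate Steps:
L = 150633 (L = (794 - 605)*(23 + 774) = 189*797 = 150633)
v = 3065686/1944905 (v = -9197058/(-5834715) = -9197058*(-1/5834715) = 3065686/1944905 ≈ 1.5763)
G = -827703 (G = -948*1032 + 150633 = -978336 + 150633 = -827703)
v/G = (3065686/1944905)/(-827703) = (3065686/1944905)*(-1/827703) = -3065686/1609803703215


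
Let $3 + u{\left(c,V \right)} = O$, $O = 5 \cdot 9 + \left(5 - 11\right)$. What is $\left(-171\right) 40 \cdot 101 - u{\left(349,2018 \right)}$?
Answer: $-690876$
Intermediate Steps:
$O = 39$ ($O = 45 - 6 = 39$)
$u{\left(c,V \right)} = 36$ ($u{\left(c,V \right)} = -3 + 39 = 36$)
$\left(-171\right) 40 \cdot 101 - u{\left(349,2018 \right)} = \left(-171\right) 40 \cdot 101 - 36 = \left(-6840\right) 101 - 36 = -690840 - 36 = -690876$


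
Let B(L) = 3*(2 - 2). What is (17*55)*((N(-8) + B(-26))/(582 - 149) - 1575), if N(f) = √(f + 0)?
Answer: -1472625 + 1870*I*√2/433 ≈ -1.4726e+6 + 6.1076*I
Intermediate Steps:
N(f) = √f
B(L) = 0 (B(L) = 3*0 = 0)
(17*55)*((N(-8) + B(-26))/(582 - 149) - 1575) = (17*55)*((√(-8) + 0)/(582 - 149) - 1575) = 935*((2*I*√2 + 0)/433 - 1575) = 935*((2*I*√2)*(1/433) - 1575) = 935*(2*I*√2/433 - 1575) = 935*(-1575 + 2*I*√2/433) = -1472625 + 1870*I*√2/433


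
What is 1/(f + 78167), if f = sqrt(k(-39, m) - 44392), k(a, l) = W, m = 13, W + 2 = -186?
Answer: 78167/6110124469 - 2*I*sqrt(11145)/6110124469 ≈ 1.2793e-5 - 3.4556e-8*I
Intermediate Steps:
W = -188 (W = -2 - 186 = -188)
k(a, l) = -188
f = 2*I*sqrt(11145) (f = sqrt(-188 - 44392) = sqrt(-44580) = 2*I*sqrt(11145) ≈ 211.14*I)
1/(f + 78167) = 1/(2*I*sqrt(11145) + 78167) = 1/(78167 + 2*I*sqrt(11145))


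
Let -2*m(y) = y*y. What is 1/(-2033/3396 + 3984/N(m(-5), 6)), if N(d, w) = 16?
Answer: 3396/843571 ≈ 0.0040257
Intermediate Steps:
m(y) = -y²/2 (m(y) = -y*y/2 = -y²/2)
1/(-2033/3396 + 3984/N(m(-5), 6)) = 1/(-2033/3396 + 3984/16) = 1/(-2033*1/3396 + 3984*(1/16)) = 1/(-2033/3396 + 249) = 1/(843571/3396) = 3396/843571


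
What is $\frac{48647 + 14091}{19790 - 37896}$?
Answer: $- \frac{31369}{9053} \approx -3.465$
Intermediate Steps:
$\frac{48647 + 14091}{19790 - 37896} = \frac{62738}{-18106} = 62738 \left(- \frac{1}{18106}\right) = - \frac{31369}{9053}$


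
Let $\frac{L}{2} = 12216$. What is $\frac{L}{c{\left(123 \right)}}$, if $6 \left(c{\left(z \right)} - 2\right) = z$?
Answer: $\frac{16288}{15} \approx 1085.9$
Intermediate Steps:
$L = 24432$ ($L = 2 \cdot 12216 = 24432$)
$c{\left(z \right)} = 2 + \frac{z}{6}$
$\frac{L}{c{\left(123 \right)}} = \frac{24432}{2 + \frac{1}{6} \cdot 123} = \frac{24432}{2 + \frac{41}{2}} = \frac{24432}{\frac{45}{2}} = 24432 \cdot \frac{2}{45} = \frac{16288}{15}$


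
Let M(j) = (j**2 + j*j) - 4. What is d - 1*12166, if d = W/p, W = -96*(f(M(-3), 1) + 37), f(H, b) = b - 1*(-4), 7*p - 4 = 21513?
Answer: -261804046/21517 ≈ -12167.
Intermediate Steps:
p = 21517/7 (p = 4/7 + (1/7)*21513 = 4/7 + 21513/7 = 21517/7 ≈ 3073.9)
M(j) = -4 + 2*j**2 (M(j) = (j**2 + j**2) - 4 = 2*j**2 - 4 = -4 + 2*j**2)
f(H, b) = 4 + b (f(H, b) = b + 4 = 4 + b)
W = -4032 (W = -96*((4 + 1) + 37) = -96*(5 + 37) = -96*42 = -4032)
d = -28224/21517 (d = -4032/21517/7 = -4032*7/21517 = -28224/21517 ≈ -1.3117)
d - 1*12166 = -28224/21517 - 1*12166 = -28224/21517 - 12166 = -261804046/21517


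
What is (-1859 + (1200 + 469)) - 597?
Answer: -787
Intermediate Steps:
(-1859 + (1200 + 469)) - 597 = (-1859 + 1669) - 597 = -190 - 597 = -787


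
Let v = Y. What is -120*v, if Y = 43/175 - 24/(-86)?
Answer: -94776/1505 ≈ -62.974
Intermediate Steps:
Y = 3949/7525 (Y = 43*(1/175) - 24*(-1/86) = 43/175 + 12/43 = 3949/7525 ≈ 0.52478)
v = 3949/7525 ≈ 0.52478
-120*v = -120*3949/7525 = -94776/1505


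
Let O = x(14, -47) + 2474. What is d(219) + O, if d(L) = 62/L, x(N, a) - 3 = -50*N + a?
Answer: 378932/219 ≈ 1730.3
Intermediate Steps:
x(N, a) = 3 + a - 50*N (x(N, a) = 3 + (-50*N + a) = 3 + (a - 50*N) = 3 + a - 50*N)
O = 1730 (O = (3 - 47 - 50*14) + 2474 = (3 - 47 - 700) + 2474 = -744 + 2474 = 1730)
d(219) + O = 62/219 + 1730 = 378932/219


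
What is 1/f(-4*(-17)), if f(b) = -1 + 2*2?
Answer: ⅓ ≈ 0.33333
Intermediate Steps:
f(b) = 3 (f(b) = -1 + 4 = 3)
1/f(-4*(-17)) = 1/3 = ⅓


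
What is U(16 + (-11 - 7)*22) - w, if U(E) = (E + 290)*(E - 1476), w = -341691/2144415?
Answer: 17057305871/102115 ≈ 1.6704e+5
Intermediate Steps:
w = -16271/102115 (w = -341691*1/2144415 = -16271/102115 ≈ -0.15934)
U(E) = (-1476 + E)*(290 + E) (U(E) = (290 + E)*(-1476 + E) = (-1476 + E)*(290 + E))
U(16 + (-11 - 7)*22) - w = (-428040 + (16 + (-11 - 7)*22)**2 - 1186*(16 + (-11 - 7)*22)) - 1*(-16271/102115) = (-428040 + (16 - 18*22)**2 - 1186*(16 - 18*22)) + 16271/102115 = (-428040 + (16 - 396)**2 - 1186*(16 - 396)) + 16271/102115 = (-428040 + (-380)**2 - 1186*(-380)) + 16271/102115 = (-428040 + 144400 + 450680) + 16271/102115 = 167040 + 16271/102115 = 17057305871/102115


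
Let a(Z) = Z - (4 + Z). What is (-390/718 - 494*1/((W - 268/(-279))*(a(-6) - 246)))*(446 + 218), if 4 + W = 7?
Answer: -112093824/3814375 ≈ -29.387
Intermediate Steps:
a(Z) = -4 (a(Z) = Z + (-4 - Z) = -4)
W = 3 (W = -4 + 7 = 3)
(-390/718 - 494*1/((W - 268/(-279))*(a(-6) - 246)))*(446 + 218) = (-390/718 - 494*1/((-4 - 246)*(3 - 268/(-279))))*(446 + 218) = (-390*1/718 - 494*(-1/(250*(3 - 268*(-1/279)))))*664 = (-195/359 - 494*(-1/(250*(3 + 268/279))))*664 = (-195/359 - 494/((-250*1105/279)))*664 = (-195/359 - 494/(-276250/279))*664 = (-195/359 - 494*(-279/276250))*664 = (-195/359 + 5301/10625)*664 = -168816/3814375*664 = -112093824/3814375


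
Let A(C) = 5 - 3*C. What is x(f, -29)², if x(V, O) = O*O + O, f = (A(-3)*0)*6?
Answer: 659344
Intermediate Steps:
f = 0 (f = ((5 - 3*(-3))*0)*6 = ((5 + 9)*0)*6 = (14*0)*6 = 0*6 = 0)
x(V, O) = O + O² (x(V, O) = O² + O = O + O²)
x(f, -29)² = (-29*(1 - 29))² = (-29*(-28))² = 812² = 659344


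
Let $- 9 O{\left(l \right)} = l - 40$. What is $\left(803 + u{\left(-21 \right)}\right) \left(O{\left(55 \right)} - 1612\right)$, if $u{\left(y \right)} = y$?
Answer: $- \frac{3785662}{3} \approx -1.2619 \cdot 10^{6}$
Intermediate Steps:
$O{\left(l \right)} = \frac{40}{9} - \frac{l}{9}$ ($O{\left(l \right)} = - \frac{l - 40}{9} = - \frac{-40 + l}{9} = \frac{40}{9} - \frac{l}{9}$)
$\left(803 + u{\left(-21 \right)}\right) \left(O{\left(55 \right)} - 1612\right) = \left(803 - 21\right) \left(\left(\frac{40}{9} - \frac{55}{9}\right) - 1612\right) = 782 \left(\left(\frac{40}{9} - \frac{55}{9}\right) - 1612\right) = 782 \left(- \frac{5}{3} - 1612\right) = 782 \left(- \frac{4841}{3}\right) = - \frac{3785662}{3}$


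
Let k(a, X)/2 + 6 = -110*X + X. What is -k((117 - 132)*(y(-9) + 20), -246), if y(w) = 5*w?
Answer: -53616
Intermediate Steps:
k(a, X) = -12 - 218*X (k(a, X) = -12 + 2*(-110*X + X) = -12 + 2*(-109*X) = -12 - 218*X)
-k((117 - 132)*(y(-9) + 20), -246) = -(-12 - 218*(-246)) = -(-12 + 53628) = -1*53616 = -53616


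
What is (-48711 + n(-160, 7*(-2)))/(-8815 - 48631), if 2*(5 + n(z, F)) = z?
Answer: 24398/28723 ≈ 0.84942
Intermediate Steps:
n(z, F) = -5 + z/2
(-48711 + n(-160, 7*(-2)))/(-8815 - 48631) = (-48711 + (-5 + (½)*(-160)))/(-8815 - 48631) = (-48711 + (-5 - 80))/(-57446) = (-48711 - 85)*(-1/57446) = -48796*(-1/57446) = 24398/28723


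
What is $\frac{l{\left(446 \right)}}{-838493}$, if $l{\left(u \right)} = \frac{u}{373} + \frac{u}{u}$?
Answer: $- \frac{819}{312757889} \approx -2.6186 \cdot 10^{-6}$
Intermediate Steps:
$l{\left(u \right)} = 1 + \frac{u}{373}$ ($l{\left(u \right)} = u \frac{1}{373} + 1 = \frac{u}{373} + 1 = 1 + \frac{u}{373}$)
$\frac{l{\left(446 \right)}}{-838493} = \frac{1 + \frac{1}{373} \cdot 446}{-838493} = \left(1 + \frac{446}{373}\right) \left(- \frac{1}{838493}\right) = \frac{819}{373} \left(- \frac{1}{838493}\right) = - \frac{819}{312757889}$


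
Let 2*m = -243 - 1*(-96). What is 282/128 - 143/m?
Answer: 39031/9408 ≈ 4.1487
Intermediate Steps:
m = -147/2 (m = (-243 - 1*(-96))/2 = (-243 + 96)/2 = (½)*(-147) = -147/2 ≈ -73.500)
282/128 - 143/m = 282/128 - 143/(-147/2) = 282*(1/128) - 143*(-2/147) = 141/64 + 286/147 = 39031/9408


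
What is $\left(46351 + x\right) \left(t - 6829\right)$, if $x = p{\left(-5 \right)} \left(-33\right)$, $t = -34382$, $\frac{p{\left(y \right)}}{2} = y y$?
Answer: $-1842172911$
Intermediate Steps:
$p{\left(y \right)} = 2 y^{2}$ ($p{\left(y \right)} = 2 y y = 2 y^{2}$)
$x = -1650$ ($x = 2 \left(-5\right)^{2} \left(-33\right) = 2 \cdot 25 \left(-33\right) = 50 \left(-33\right) = -1650$)
$\left(46351 + x\right) \left(t - 6829\right) = \left(46351 - 1650\right) \left(-34382 - 6829\right) = 44701 \left(-41211\right) = -1842172911$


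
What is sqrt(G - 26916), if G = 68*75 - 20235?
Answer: I*sqrt(42051) ≈ 205.06*I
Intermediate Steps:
G = -15135 (G = 5100 - 20235 = -15135)
sqrt(G - 26916) = sqrt(-15135 - 26916) = sqrt(-42051) = I*sqrt(42051)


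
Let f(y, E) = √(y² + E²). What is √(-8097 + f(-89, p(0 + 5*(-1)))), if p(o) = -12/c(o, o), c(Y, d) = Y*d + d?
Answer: √(-202425 + 5*√198034)/5 ≈ 89.487*I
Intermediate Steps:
c(Y, d) = d + Y*d
p(o) = -12/(o*(1 + o)) (p(o) = -12*1/(o*(1 + o)) = -12/(o*(1 + o)))
f(y, E) = √(E² + y²)
√(-8097 + f(-89, p(0 + 5*(-1)))) = √(-8097 + √((-12/((0 + 5*(-1))*(1 + (0 + 5*(-1)))))² + (-89)²)) = √(-8097 + √((-12/((0 - 5)*(1 + (0 - 5))))² + 7921)) = √(-8097 + √((-12/(-5*(1 - 5)))² + 7921)) = √(-8097 + √((-12*(-⅕)/(-4))² + 7921)) = √(-8097 + √((-12*(-⅕)*(-¼))² + 7921)) = √(-8097 + √((-⅗)² + 7921)) = √(-8097 + √(9/25 + 7921)) = √(-8097 + √(198034/25)) = √(-8097 + √198034/5)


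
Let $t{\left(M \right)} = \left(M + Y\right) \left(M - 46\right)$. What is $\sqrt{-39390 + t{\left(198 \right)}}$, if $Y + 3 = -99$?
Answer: $i \sqrt{24798} \approx 157.47 i$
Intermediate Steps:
$Y = -102$ ($Y = -3 - 99 = -102$)
$t{\left(M \right)} = \left(-102 + M\right) \left(-46 + M\right)$ ($t{\left(M \right)} = \left(M - 102\right) \left(M - 46\right) = \left(-102 + M\right) \left(-46 + M\right)$)
$\sqrt{-39390 + t{\left(198 \right)}} = \sqrt{-39390 + \left(4692 + 198^{2} - 29304\right)} = \sqrt{-39390 + \left(4692 + 39204 - 29304\right)} = \sqrt{-39390 + 14592} = \sqrt{-24798} = i \sqrt{24798}$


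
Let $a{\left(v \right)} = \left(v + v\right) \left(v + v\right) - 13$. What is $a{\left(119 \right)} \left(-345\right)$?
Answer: $-19537695$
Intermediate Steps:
$a{\left(v \right)} = -13 + 4 v^{2}$ ($a{\left(v \right)} = 2 v 2 v - 13 = 4 v^{2} - 13 = -13 + 4 v^{2}$)
$a{\left(119 \right)} \left(-345\right) = \left(-13 + 4 \cdot 119^{2}\right) \left(-345\right) = \left(-13 + 4 \cdot 14161\right) \left(-345\right) = \left(-13 + 56644\right) \left(-345\right) = 56631 \left(-345\right) = -19537695$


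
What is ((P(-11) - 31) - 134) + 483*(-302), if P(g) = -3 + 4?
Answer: -146030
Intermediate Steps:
P(g) = 1
((P(-11) - 31) - 134) + 483*(-302) = ((1 - 31) - 134) + 483*(-302) = (-30 - 134) - 145866 = -164 - 145866 = -146030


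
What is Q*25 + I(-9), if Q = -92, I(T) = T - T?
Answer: -2300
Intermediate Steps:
I(T) = 0
Q*25 + I(-9) = -92*25 + 0 = -2300 + 0 = -2300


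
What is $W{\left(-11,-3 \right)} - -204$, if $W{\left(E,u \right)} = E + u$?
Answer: $190$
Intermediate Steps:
$W{\left(-11,-3 \right)} - -204 = \left(-11 - 3\right) - -204 = -14 + 204 = 190$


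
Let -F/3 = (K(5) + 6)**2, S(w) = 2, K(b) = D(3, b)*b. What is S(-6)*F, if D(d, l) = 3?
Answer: -2646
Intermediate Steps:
K(b) = 3*b
F = -1323 (F = -3*(3*5 + 6)**2 = -3*(15 + 6)**2 = -3*21**2 = -3*441 = -1323)
S(-6)*F = 2*(-1323) = -2646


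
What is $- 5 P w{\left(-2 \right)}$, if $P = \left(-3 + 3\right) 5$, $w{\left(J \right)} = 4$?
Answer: $0$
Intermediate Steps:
$P = 0$ ($P = 0 \cdot 5 = 0$)
$- 5 P w{\left(-2 \right)} = \left(-5\right) 0 \cdot 4 = 0 \cdot 4 = 0$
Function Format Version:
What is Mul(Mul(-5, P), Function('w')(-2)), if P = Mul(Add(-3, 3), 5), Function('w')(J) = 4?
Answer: 0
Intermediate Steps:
P = 0 (P = Mul(0, 5) = 0)
Mul(Mul(-5, P), Function('w')(-2)) = Mul(Mul(-5, 0), 4) = Mul(0, 4) = 0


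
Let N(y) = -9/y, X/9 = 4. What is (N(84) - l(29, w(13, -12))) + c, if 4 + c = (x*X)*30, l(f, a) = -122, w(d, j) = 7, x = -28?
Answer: -843419/28 ≈ -30122.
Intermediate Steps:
X = 36 (X = 9*4 = 36)
c = -30244 (c = -4 - 28*36*30 = -4 - 1008*30 = -4 - 30240 = -30244)
(N(84) - l(29, w(13, -12))) + c = (-9/84 - 1*(-122)) - 30244 = (-9*1/84 + 122) - 30244 = (-3/28 + 122) - 30244 = 3413/28 - 30244 = -843419/28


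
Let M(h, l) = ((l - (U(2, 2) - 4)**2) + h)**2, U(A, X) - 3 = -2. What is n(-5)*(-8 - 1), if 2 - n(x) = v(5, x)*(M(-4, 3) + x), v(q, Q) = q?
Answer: 4257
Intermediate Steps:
U(A, X) = 1 (U(A, X) = 3 - 2 = 1)
M(h, l) = (-9 + h + l)**2 (M(h, l) = ((l - (1 - 4)**2) + h)**2 = ((l - 1*(-3)**2) + h)**2 = ((l - 1*9) + h)**2 = ((l - 9) + h)**2 = ((-9 + l) + h)**2 = (-9 + h + l)**2)
n(x) = -498 - 5*x (n(x) = 2 - 5*((-9 - 4 + 3)**2 + x) = 2 - 5*((-10)**2 + x) = 2 - 5*(100 + x) = 2 - (500 + 5*x) = 2 + (-500 - 5*x) = -498 - 5*x)
n(-5)*(-8 - 1) = (-498 - 5*(-5))*(-8 - 1) = (-498 + 25)*(-9) = -473*(-9) = 4257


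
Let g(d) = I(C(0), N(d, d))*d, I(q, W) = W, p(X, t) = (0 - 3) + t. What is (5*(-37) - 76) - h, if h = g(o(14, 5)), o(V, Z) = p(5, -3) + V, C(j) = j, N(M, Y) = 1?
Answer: -269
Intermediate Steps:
p(X, t) = -3 + t
o(V, Z) = -6 + V (o(V, Z) = (-3 - 3) + V = -6 + V)
g(d) = d (g(d) = 1*d = d)
h = 8 (h = -6 + 14 = 8)
(5*(-37) - 76) - h = (5*(-37) - 76) - 1*8 = (-185 - 76) - 8 = -261 - 8 = -269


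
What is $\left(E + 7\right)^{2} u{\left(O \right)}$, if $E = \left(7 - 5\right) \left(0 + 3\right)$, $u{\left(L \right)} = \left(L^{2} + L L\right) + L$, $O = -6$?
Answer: $11154$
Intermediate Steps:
$u{\left(L \right)} = L + 2 L^{2}$ ($u{\left(L \right)} = \left(L^{2} + L^{2}\right) + L = 2 L^{2} + L = L + 2 L^{2}$)
$E = 6$ ($E = 2 \cdot 3 = 6$)
$\left(E + 7\right)^{2} u{\left(O \right)} = \left(6 + 7\right)^{2} \left(- 6 \left(1 + 2 \left(-6\right)\right)\right) = 13^{2} \left(- 6 \left(1 - 12\right)\right) = 169 \left(\left(-6\right) \left(-11\right)\right) = 169 \cdot 66 = 11154$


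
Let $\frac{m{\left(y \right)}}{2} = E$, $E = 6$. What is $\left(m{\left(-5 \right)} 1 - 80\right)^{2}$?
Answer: $4624$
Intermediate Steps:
$m{\left(y \right)} = 12$ ($m{\left(y \right)} = 2 \cdot 6 = 12$)
$\left(m{\left(-5 \right)} 1 - 80\right)^{2} = \left(12 \cdot 1 - 80\right)^{2} = \left(12 - 80\right)^{2} = \left(-68\right)^{2} = 4624$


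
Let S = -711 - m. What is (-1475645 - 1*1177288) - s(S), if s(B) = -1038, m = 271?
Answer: -2651895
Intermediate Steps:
S = -982 (S = -711 - 1*271 = -711 - 271 = -982)
(-1475645 - 1*1177288) - s(S) = (-1475645 - 1*1177288) - 1*(-1038) = (-1475645 - 1177288) + 1038 = -2652933 + 1038 = -2651895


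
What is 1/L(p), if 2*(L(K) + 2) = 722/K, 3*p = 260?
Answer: 260/563 ≈ 0.46181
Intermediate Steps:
p = 260/3 (p = (⅓)*260 = 260/3 ≈ 86.667)
L(K) = -2 + 361/K (L(K) = -2 + (722/K)/2 = -2 + 361/K)
1/L(p) = 1/(-2 + 361/(260/3)) = 1/(-2 + 361*(3/260)) = 1/(-2 + 1083/260) = 1/(563/260) = 260/563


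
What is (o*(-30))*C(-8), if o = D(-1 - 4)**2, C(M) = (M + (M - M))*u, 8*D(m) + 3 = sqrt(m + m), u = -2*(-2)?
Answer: 15*(3 - I*sqrt(10))**2 ≈ -15.0 - 284.6*I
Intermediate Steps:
u = 4
D(m) = -3/8 + sqrt(2)*sqrt(m)/8 (D(m) = -3/8 + sqrt(m + m)/8 = -3/8 + sqrt(2*m)/8 = -3/8 + (sqrt(2)*sqrt(m))/8 = -3/8 + sqrt(2)*sqrt(m)/8)
C(M) = 4*M (C(M) = (M + (M - M))*4 = (M + 0)*4 = M*4 = 4*M)
o = (-3/8 + I*sqrt(10)/8)**2 (o = (-3/8 + sqrt(2)*sqrt(-1 - 4)/8)**2 = (-3/8 + sqrt(2)*sqrt(-5)/8)**2 = (-3/8 + sqrt(2)*(I*sqrt(5))/8)**2 = (-3/8 + I*sqrt(10)/8)**2 ≈ -0.015625 - 0.29646*I)
(o*(-30))*C(-8) = (((3 - I*sqrt(10))**2/64)*(-30))*(4*(-8)) = -15*(3 - I*sqrt(10))**2/32*(-32) = 15*(3 - I*sqrt(10))**2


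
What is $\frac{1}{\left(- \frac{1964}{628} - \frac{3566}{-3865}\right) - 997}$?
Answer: $- \frac{606805}{606322438} \approx -0.0010008$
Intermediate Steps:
$\frac{1}{\left(- \frac{1964}{628} - \frac{3566}{-3865}\right) - 997} = \frac{1}{\left(\left(-1964\right) \frac{1}{628} - - \frac{3566}{3865}\right) - 997} = \frac{1}{\left(- \frac{491}{157} + \frac{3566}{3865}\right) - 997} = \frac{1}{- \frac{1337853}{606805} - 997} = \frac{1}{- \frac{606322438}{606805}} = - \frac{606805}{606322438}$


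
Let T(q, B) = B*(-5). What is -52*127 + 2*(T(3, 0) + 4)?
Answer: -6596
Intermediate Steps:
T(q, B) = -5*B
-52*127 + 2*(T(3, 0) + 4) = -52*127 + 2*(-5*0 + 4) = -6604 + 2*(0 + 4) = -6604 + 2*4 = -6604 + 8 = -6596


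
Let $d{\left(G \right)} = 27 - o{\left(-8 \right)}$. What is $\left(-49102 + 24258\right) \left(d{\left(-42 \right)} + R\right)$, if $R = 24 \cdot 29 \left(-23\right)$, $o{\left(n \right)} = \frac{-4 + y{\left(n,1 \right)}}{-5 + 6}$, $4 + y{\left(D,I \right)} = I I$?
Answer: $396858056$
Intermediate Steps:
$y{\left(D,I \right)} = -4 + I^{2}$ ($y{\left(D,I \right)} = -4 + I I = -4 + I^{2}$)
$o{\left(n \right)} = -7$ ($o{\left(n \right)} = \frac{-4 - \left(4 - 1^{2}\right)}{-5 + 6} = \frac{-4 + \left(-4 + 1\right)}{1} = \left(-4 - 3\right) 1 = \left(-7\right) 1 = -7$)
$d{\left(G \right)} = 34$ ($d{\left(G \right)} = 27 - -7 = 27 + 7 = 34$)
$R = -16008$ ($R = 696 \left(-23\right) = -16008$)
$\left(-49102 + 24258\right) \left(d{\left(-42 \right)} + R\right) = \left(-49102 + 24258\right) \left(34 - 16008\right) = \left(-24844\right) \left(-15974\right) = 396858056$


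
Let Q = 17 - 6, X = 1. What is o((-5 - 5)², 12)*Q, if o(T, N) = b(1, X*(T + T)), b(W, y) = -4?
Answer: -44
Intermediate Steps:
o(T, N) = -4
Q = 11
o((-5 - 5)², 12)*Q = -4*11 = -44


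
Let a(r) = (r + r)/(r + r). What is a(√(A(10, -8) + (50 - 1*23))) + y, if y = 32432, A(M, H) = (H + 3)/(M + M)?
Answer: 32433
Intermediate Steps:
A(M, H) = (3 + H)/(2*M) (A(M, H) = (3 + H)/((2*M)) = (3 + H)*(1/(2*M)) = (3 + H)/(2*M))
a(r) = 1 (a(r) = (2*r)/((2*r)) = (2*r)*(1/(2*r)) = 1)
a(√(A(10, -8) + (50 - 1*23))) + y = 1 + 32432 = 32433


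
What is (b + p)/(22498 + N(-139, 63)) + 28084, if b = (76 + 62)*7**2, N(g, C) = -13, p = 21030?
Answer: 210498844/7495 ≈ 28085.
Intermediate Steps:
b = 6762 (b = 138*49 = 6762)
(b + p)/(22498 + N(-139, 63)) + 28084 = (6762 + 21030)/(22498 - 13) + 28084 = 27792/22485 + 28084 = 27792*(1/22485) + 28084 = 9264/7495 + 28084 = 210498844/7495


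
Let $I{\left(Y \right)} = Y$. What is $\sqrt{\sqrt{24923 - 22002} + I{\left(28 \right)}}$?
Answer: $\sqrt{28 + \sqrt{2921}} \approx 9.0579$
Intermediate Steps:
$\sqrt{\sqrt{24923 - 22002} + I{\left(28 \right)}} = \sqrt{\sqrt{24923 - 22002} + 28} = \sqrt{\sqrt{2921} + 28} = \sqrt{28 + \sqrt{2921}}$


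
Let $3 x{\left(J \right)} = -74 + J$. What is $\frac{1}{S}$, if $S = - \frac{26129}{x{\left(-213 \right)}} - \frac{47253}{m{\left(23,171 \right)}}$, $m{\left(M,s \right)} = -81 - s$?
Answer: $\frac{3444}{1586435} \approx 0.0021709$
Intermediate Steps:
$x{\left(J \right)} = - \frac{74}{3} + \frac{J}{3}$ ($x{\left(J \right)} = \frac{-74 + J}{3} = - \frac{74}{3} + \frac{J}{3}$)
$S = \frac{1586435}{3444}$ ($S = - \frac{26129}{- \frac{74}{3} + \frac{1}{3} \left(-213\right)} - \frac{47253}{-81 - 171} = - \frac{26129}{- \frac{74}{3} - 71} - \frac{47253}{-81 - 171} = - \frac{26129}{- \frac{287}{3}} - \frac{47253}{-252} = \left(-26129\right) \left(- \frac{3}{287}\right) - - \frac{15751}{84} = \frac{78387}{287} + \frac{15751}{84} = \frac{1586435}{3444} \approx 460.64$)
$\frac{1}{S} = \frac{1}{\frac{1586435}{3444}} = \frac{3444}{1586435}$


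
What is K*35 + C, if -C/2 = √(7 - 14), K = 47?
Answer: 1645 - 2*I*√7 ≈ 1645.0 - 5.2915*I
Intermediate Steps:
C = -2*I*√7 (C = -2*√(7 - 14) = -2*I*√7 ≈ -5.2915*I)
K*35 + C = 47*35 - 2*I*√7 = 1645 - 2*I*√7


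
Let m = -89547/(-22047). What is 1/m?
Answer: 7349/29849 ≈ 0.24621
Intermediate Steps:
m = 29849/7349 (m = -89547*(-1/22047) = 29849/7349 ≈ 4.0616)
1/m = 1/(29849/7349) = 7349/29849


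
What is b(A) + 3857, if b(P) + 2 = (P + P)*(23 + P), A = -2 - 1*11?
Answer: 3595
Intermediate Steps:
A = -13 (A = -2 - 11 = -13)
b(P) = -2 + 2*P*(23 + P) (b(P) = -2 + (P + P)*(23 + P) = -2 + (2*P)*(23 + P) = -2 + 2*P*(23 + P))
b(A) + 3857 = (-2 + 2*(-13)² + 46*(-13)) + 3857 = (-2 + 2*169 - 598) + 3857 = (-2 + 338 - 598) + 3857 = -262 + 3857 = 3595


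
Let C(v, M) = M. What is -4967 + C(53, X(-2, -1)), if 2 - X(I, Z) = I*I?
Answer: -4969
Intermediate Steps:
X(I, Z) = 2 - I**2 (X(I, Z) = 2 - I*I = 2 - I**2)
-4967 + C(53, X(-2, -1)) = -4967 + (2 - 1*(-2)**2) = -4967 + (2 - 1*4) = -4967 + (2 - 4) = -4967 - 2 = -4969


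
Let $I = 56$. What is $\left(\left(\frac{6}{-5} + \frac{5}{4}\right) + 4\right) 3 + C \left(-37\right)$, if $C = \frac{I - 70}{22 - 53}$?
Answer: $- \frac{2827}{620} \approx -4.5597$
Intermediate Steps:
$C = \frac{14}{31}$ ($C = \frac{56 - 70}{22 - 53} = - \frac{14}{-31} = \left(-14\right) \left(- \frac{1}{31}\right) = \frac{14}{31} \approx 0.45161$)
$\left(\left(\frac{6}{-5} + \frac{5}{4}\right) + 4\right) 3 + C \left(-37\right) = \left(\left(\frac{6}{-5} + \frac{5}{4}\right) + 4\right) 3 + \frac{14}{31} \left(-37\right) = \left(\left(6 \left(- \frac{1}{5}\right) + 5 \cdot \frac{1}{4}\right) + 4\right) 3 - \frac{518}{31} = \left(\left(- \frac{6}{5} + \frac{5}{4}\right) + 4\right) 3 - \frac{518}{31} = \left(\frac{1}{20} + 4\right) 3 - \frac{518}{31} = \frac{81}{20} \cdot 3 - \frac{518}{31} = \frac{243}{20} - \frac{518}{31} = - \frac{2827}{620}$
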